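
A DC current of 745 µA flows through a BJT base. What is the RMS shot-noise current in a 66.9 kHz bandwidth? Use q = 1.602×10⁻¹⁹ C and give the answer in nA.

4.00 nA

I_n = √(2qI·B)
2qI·B = 2 × 1.602×10⁻¹⁹ × 7.45×10⁻⁴ × 6.69×10⁴ = 1.60×10⁻¹⁷ A²
I_n = √(1.60×10⁻¹⁷) = 4.00×10⁻⁹ A = 4.00 nA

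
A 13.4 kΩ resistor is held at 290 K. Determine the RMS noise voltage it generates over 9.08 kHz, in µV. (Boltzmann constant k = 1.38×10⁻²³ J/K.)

V_n = √(4kTRB)
4kTRB = 4 × 1.38×10⁻²³ × 290 × 1.34×10⁴ × 9.08×10³ = 1.95×10⁻¹² V²
V_n = √(1.95×10⁻¹²) = 1.40×10⁻⁶ V = 1.40 µV

1.40 µV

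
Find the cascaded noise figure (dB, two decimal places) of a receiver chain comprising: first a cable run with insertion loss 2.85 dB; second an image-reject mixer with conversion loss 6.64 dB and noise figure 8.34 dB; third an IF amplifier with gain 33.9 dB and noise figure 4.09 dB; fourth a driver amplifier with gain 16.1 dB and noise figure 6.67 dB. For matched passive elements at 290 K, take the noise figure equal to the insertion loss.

14.33 dB

Convert to linear (a loss of L dB is a gain of −L dB): F_i = 10^(NF_i/10), G_i = 10^(G_i,dB/10)
  Stage 1: F_1 = 10^(2.85/10) = 1.928, G_1 = 10^(−2.85/10) = 0.5188
  Stage 2: F_2 = 10^(8.34/10) = 6.823, G_2 = 10^(−6.64/10) = 0.2168
  Stage 3: F_3 = 10^(4.09/10) = 2.564, G_3 = 10^(33.9/10) = 2455
  Stage 4: F_4 = 10^(6.67/10) = 4.645, G_4 = 10^(16.1/10) = 40.74
Friis cascade:
  F = 1.928 + (6.823 − 1)/0.5188 + (2.564 − 1)/0.1125 + (4.645 − 1)/276.1 = 27.08
NF = 10 log₁₀(27.08) = 14.33 dB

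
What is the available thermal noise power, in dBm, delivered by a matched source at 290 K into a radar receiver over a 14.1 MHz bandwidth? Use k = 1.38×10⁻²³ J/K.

−102.5 dBm

P_n = kTB = 1.38×10⁻²³ × 290 × 1.41×10⁷ = 5.64×10⁻¹⁴ W
In dBm: 10 log₁₀(5.64×10⁻¹⁴ / 10⁻³) = −102.5 dBm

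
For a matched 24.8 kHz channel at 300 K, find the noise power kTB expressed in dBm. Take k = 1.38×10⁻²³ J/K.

−129.9 dBm

P_n = kTB = 1.38×10⁻²³ × 300 × 2.48×10⁴ = 1.03×10⁻¹⁶ W
In dBm: 10 log₁₀(1.03×10⁻¹⁶ / 10⁻³) = −129.9 dBm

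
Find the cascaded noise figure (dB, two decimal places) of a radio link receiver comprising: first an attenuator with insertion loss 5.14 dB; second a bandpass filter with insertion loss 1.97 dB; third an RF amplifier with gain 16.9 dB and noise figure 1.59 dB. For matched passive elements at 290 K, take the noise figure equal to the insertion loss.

8.70 dB

Convert to linear (a loss of L dB is a gain of −L dB): F_i = 10^(NF_i/10), G_i = 10^(G_i,dB/10)
  Stage 1: F_1 = 10^(5.14/10) = 3.266, G_1 = 10^(−5.14/10) = 0.3062
  Stage 2: F_2 = 10^(1.97/10) = 1.574, G_2 = 10^(−1.97/10) = 0.6353
  Stage 3: F_3 = 10^(1.59/10) = 1.442, G_3 = 10^(16.9/10) = 48.98
Friis cascade:
  F = 3.266 + (1.574 − 1)/0.3062 + (1.442 − 1)/0.1945 = 7.413
NF = 10 log₁₀(7.413) = 8.70 dB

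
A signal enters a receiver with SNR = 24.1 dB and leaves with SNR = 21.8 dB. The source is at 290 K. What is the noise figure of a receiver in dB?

NF (dB) = SNR_in(dB) − SNR_out(dB) when the source is at T₀
NF = 24.1 − 21.8 = 2.3 dB

2.3 dB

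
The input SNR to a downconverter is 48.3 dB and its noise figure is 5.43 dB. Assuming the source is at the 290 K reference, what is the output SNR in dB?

42.87 dB

By definition F = SNR_in/SNR_out, so in dB: SNR_out = SNR_in − NF
SNR_out = 48.3 − 5.43 = 42.87 dB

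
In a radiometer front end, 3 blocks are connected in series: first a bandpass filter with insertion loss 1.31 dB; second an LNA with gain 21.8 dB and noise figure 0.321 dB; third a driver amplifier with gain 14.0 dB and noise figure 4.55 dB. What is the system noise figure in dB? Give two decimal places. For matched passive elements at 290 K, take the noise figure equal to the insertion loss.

Convert to linear (a loss of L dB is a gain of −L dB): F_i = 10^(NF_i/10), G_i = 10^(G_i,dB/10)
  Stage 1: F_1 = 10^(1.31/10) = 1.352, G_1 = 10^(−1.31/10) = 0.7396
  Stage 2: F_2 = 10^(0.321/10) = 1.077, G_2 = 10^(21.8/10) = 151.4
  Stage 3: F_3 = 10^(4.55/10) = 2.851, G_3 = 10^(14.0/10) = 25.12
Friis cascade:
  F = 1.352 + (1.077 − 1)/0.7396 + (2.851 − 1)/111.9 = 1.472
NF = 10 log₁₀(1.472) = 1.68 dB

1.68 dB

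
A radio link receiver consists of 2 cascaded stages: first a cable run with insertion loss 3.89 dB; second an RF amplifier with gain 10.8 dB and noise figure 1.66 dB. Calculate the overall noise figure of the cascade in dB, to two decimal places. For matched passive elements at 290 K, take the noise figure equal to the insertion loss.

Convert to linear (a loss of L dB is a gain of −L dB): F_i = 10^(NF_i/10), G_i = 10^(G_i,dB/10)
  Stage 1: F_1 = 10^(3.89/10) = 2.449, G_1 = 10^(−3.89/10) = 0.4083
  Stage 2: F_2 = 10^(1.66/10) = 1.466, G_2 = 10^(10.8/10) = 12.02
Friis cascade:
  F = 2.449 + (1.466 − 1)/0.4083 = 3.589
NF = 10 log₁₀(3.589) = 5.55 dB

5.55 dB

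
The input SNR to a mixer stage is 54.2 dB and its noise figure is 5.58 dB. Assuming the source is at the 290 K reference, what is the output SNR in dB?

By definition F = SNR_in/SNR_out, so in dB: SNR_out = SNR_in − NF
SNR_out = 54.2 − 5.58 = 48.62 dB

48.62 dB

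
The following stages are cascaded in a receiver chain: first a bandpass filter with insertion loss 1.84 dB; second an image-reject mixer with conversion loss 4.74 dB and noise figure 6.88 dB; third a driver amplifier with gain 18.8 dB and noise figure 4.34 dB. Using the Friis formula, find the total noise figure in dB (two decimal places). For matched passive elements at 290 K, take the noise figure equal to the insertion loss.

11.83 dB

Convert to linear (a loss of L dB is a gain of −L dB): F_i = 10^(NF_i/10), G_i = 10^(G_i,dB/10)
  Stage 1: F_1 = 10^(1.84/10) = 1.528, G_1 = 10^(−1.84/10) = 0.6546
  Stage 2: F_2 = 10^(6.88/10) = 4.875, G_2 = 10^(−4.74/10) = 0.3357
  Stage 3: F_3 = 10^(4.34/10) = 2.716, G_3 = 10^(18.8/10) = 75.86
Friis cascade:
  F = 1.528 + (4.875 − 1)/0.6546 + (2.716 − 1)/0.2198 = 15.26
NF = 10 log₁₀(15.26) = 11.83 dB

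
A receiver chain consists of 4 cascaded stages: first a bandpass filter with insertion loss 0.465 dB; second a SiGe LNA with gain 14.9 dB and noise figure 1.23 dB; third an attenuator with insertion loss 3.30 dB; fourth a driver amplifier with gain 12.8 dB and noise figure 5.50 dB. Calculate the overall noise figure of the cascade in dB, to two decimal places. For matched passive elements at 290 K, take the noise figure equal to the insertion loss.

Convert to linear (a loss of L dB is a gain of −L dB): F_i = 10^(NF_i/10), G_i = 10^(G_i,dB/10)
  Stage 1: F_1 = 10^(0.465/10) = 1.113, G_1 = 10^(−0.465/10) = 0.8985
  Stage 2: F_2 = 10^(1.23/10) = 1.327, G_2 = 10^(14.9/10) = 30.90
  Stage 3: F_3 = 10^(3.30/10) = 2.138, G_3 = 10^(−3.30/10) = 0.4677
  Stage 4: F_4 = 10^(5.50/10) = 3.548, G_4 = 10^(12.8/10) = 19.05
Friis cascade:
  F = 1.113 + (1.327 − 1)/0.8985 + (2.138 − 1)/27.77 + (3.548 − 1)/12.99 = 1.715
NF = 10 log₁₀(1.715) = 2.34 dB

2.34 dB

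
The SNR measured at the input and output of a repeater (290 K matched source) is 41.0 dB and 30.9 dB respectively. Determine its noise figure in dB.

10.1 dB

NF (dB) = SNR_in(dB) − SNR_out(dB) when the source is at T₀
NF = 41.0 − 30.9 = 10.1 dB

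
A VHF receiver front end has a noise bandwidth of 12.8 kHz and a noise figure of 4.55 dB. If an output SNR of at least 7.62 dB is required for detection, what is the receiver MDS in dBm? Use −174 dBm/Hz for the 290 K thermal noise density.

−120.8 dBm

Sensitivity = −174 + 10 log₁₀(B) + NF + SNR_min
= −174 + 41.07 + 4.55 + 7.62
= −120.76 dBm → −120.8 dBm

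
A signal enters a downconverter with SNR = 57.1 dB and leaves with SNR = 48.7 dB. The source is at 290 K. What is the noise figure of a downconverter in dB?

8.4 dB

NF (dB) = SNR_in(dB) − SNR_out(dB) when the source is at T₀
NF = 57.1 − 48.7 = 8.4 dB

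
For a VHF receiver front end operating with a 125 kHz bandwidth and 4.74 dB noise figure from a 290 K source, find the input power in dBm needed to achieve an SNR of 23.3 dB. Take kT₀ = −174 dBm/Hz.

−95.0 dBm

Sensitivity = −174 + 10 log₁₀(B) + NF + SNR_min
= −174 + 50.97 + 4.74 + 23.3
= −94.99 dBm → −95.0 dBm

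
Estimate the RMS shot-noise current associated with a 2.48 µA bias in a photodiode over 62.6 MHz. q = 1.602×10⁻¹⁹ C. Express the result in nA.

7.05 nA

I_n = √(2qI·B)
2qI·B = 2 × 1.602×10⁻¹⁹ × 2.48×10⁻⁶ × 6.26×10⁷ = 4.97×10⁻¹⁷ A²
I_n = √(4.97×10⁻¹⁷) = 7.05×10⁻⁹ A = 7.05 nA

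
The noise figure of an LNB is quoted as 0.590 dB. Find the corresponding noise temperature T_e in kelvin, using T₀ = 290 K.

F = 10^(0.590/10) = 1.14551
T_e = (F − 1)·T₀ = (1.14551 − 1) × 290 = 42.2 K

42.2 K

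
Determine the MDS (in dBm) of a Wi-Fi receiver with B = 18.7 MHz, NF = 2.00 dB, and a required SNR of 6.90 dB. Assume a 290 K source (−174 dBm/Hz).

−92.4 dBm

Sensitivity = −174 + 10 log₁₀(B) + NF + SNR_min
= −174 + 72.72 + 2.00 + 6.90
= −92.38 dBm → −92.4 dBm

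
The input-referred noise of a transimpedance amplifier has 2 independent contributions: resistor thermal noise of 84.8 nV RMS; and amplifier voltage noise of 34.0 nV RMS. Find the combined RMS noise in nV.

Uncorrelated sources add in power (mean-square): V_tot = √(ΣV_i²)
V_tot = √[(8.48×10⁻⁸)² + (3.40×10⁻⁸)²] = 9.14×10⁻⁸ V = 91.4 nV

91.4 nV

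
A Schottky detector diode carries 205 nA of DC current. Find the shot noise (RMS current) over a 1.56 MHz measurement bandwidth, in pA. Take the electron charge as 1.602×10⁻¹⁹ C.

320 pA

I_n = √(2qI·B)
2qI·B = 2 × 1.602×10⁻¹⁹ × 2.05×10⁻⁷ × 1.56×10⁶ = 1.02×10⁻¹⁹ A²
I_n = √(1.02×10⁻¹⁹) = 3.20×10⁻¹⁰ A = 320 pA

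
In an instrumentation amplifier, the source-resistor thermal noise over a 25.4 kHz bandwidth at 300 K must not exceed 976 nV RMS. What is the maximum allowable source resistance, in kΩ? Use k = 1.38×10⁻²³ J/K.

2.26 kΩ

Johnson–Nyquist: V_n = √(4kTRB) ⇒ R = V_n² / (4kTB)
4kTB = 4 × 1.38×10⁻²³ × 300 × 2.54×10⁴ = 4.21×10⁻¹⁶
R = (9.76×10⁻⁷)² / 4.21×10⁻¹⁶ = 2.26×10³ Ω = 2.26 kΩ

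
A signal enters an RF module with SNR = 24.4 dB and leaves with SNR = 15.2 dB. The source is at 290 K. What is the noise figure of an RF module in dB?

9.2 dB

NF (dB) = SNR_in(dB) − SNR_out(dB) when the source is at T₀
NF = 24.4 − 15.2 = 9.2 dB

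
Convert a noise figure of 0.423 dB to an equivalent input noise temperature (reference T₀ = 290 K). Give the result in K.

29.7 K

F = 10^(0.423/10) = 1.1023
T_e = (F − 1)·T₀ = (1.1023 − 1) × 290 = 29.7 K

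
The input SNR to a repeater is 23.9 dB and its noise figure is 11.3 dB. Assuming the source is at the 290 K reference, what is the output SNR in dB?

12.6 dB

By definition F = SNR_in/SNR_out, so in dB: SNR_out = SNR_in − NF
SNR_out = 23.9 − 11.3 = 12.6 dB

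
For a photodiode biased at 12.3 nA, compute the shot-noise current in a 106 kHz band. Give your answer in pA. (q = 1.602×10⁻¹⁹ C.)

20.4 pA

I_n = √(2qI·B)
2qI·B = 2 × 1.602×10⁻¹⁹ × 1.23×10⁻⁸ × 1.06×10⁵ = 4.18×10⁻²² A²
I_n = √(4.18×10⁻²²) = 2.04×10⁻¹¹ A = 20.4 pA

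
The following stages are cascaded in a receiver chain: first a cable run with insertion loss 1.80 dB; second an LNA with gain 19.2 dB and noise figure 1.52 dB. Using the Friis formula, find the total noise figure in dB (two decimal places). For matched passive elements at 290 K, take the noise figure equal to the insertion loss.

Convert to linear (a loss of L dB is a gain of −L dB): F_i = 10^(NF_i/10), G_i = 10^(G_i,dB/10)
  Stage 1: F_1 = 10^(1.80/10) = 1.514, G_1 = 10^(−1.80/10) = 0.6607
  Stage 2: F_2 = 10^(1.52/10) = 1.419, G_2 = 10^(19.2/10) = 83.18
Friis cascade:
  F = 1.514 + (1.419 − 1)/0.6607 = 2.148
NF = 10 log₁₀(2.148) = 3.32 dB

3.32 dB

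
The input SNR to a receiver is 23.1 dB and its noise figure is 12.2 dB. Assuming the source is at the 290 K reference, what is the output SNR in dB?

By definition F = SNR_in/SNR_out, so in dB: SNR_out = SNR_in − NF
SNR_out = 23.1 − 12.2 = 10.9 dB

10.9 dB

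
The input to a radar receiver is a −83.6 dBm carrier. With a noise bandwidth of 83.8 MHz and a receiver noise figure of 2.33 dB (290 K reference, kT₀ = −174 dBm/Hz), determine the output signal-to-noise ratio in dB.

Noise floor: N = −174 + 10 log₁₀(B) + NF
10 log₁₀(8.38×10⁷) = 79.23 dB
N = −174 + 79.23 + 2.33 = −92.44 dBm
SNR = P_sig − N = −83.6 − (−92.44) = 8.84 dB → 8.8 dB

8.8 dB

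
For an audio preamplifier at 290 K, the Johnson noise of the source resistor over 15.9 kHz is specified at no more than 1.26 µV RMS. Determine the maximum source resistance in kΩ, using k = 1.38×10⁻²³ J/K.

Johnson–Nyquist: V_n = √(4kTRB) ⇒ R = V_n² / (4kTB)
4kTB = 4 × 1.38×10⁻²³ × 290 × 1.59×10⁴ = 2.55×10⁻¹⁶
R = (1.26×10⁻⁶)² / 2.55×10⁻¹⁶ = 6.24×10³ Ω = 6.24 kΩ

6.24 kΩ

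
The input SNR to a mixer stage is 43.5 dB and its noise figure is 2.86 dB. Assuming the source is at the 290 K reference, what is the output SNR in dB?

40.64 dB

By definition F = SNR_in/SNR_out, so in dB: SNR_out = SNR_in − NF
SNR_out = 43.5 − 2.86 = 40.64 dB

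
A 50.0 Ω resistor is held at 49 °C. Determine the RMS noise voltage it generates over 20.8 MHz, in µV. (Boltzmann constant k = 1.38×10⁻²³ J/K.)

T = 49 °C + 273.15 = 322.15 K
V_n = √(4kTRB)
4kTRB = 4 × 1.38×10⁻²³ × 322.15 × 5.00×10¹ × 2.08×10⁷ = 1.85×10⁻¹¹ V²
V_n = √(1.85×10⁻¹¹) = 4.30×10⁻⁶ V = 4.30 µV

4.30 µV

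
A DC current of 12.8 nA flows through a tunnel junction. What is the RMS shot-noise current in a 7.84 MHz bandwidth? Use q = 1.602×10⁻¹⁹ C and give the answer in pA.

I_n = √(2qI·B)
2qI·B = 2 × 1.602×10⁻¹⁹ × 1.28×10⁻⁸ × 7.84×10⁶ = 3.22×10⁻²⁰ A²
I_n = √(3.22×10⁻²⁰) = 1.79×10⁻¹⁰ A = 179 pA

179 pA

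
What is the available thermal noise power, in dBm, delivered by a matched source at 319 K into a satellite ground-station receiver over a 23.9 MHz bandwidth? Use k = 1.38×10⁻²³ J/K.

P_n = kTB = 1.38×10⁻²³ × 319 × 2.39×10⁷ = 1.05×10⁻¹³ W
In dBm: 10 log₁₀(1.05×10⁻¹³ / 10⁻³) = −99.8 dBm

−99.8 dBm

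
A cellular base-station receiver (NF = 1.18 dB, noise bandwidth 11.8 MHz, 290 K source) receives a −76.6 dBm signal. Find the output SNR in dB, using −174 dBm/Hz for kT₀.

Noise floor: N = −174 + 10 log₁₀(B) + NF
10 log₁₀(1.18×10⁷) = 70.72 dB
N = −174 + 70.72 + 1.18 = −102.10 dBm
SNR = P_sig − N = −76.6 − (−102.10) = 25.50 dB → 25.5 dB

25.5 dB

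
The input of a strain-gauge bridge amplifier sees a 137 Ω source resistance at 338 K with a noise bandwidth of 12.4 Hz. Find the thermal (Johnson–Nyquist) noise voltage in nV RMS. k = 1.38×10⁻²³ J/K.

5.63 nV

V_n = √(4kTRB)
4kTRB = 4 × 1.38×10⁻²³ × 338 × 1.37×10² × 1.24×10¹ = 3.17×10⁻¹⁷ V²
V_n = √(3.17×10⁻¹⁷) = 5.63×10⁻⁹ V = 5.63 nV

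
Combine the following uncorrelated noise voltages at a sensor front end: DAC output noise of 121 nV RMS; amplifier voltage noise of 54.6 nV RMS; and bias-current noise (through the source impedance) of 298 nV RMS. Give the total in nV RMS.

Uncorrelated sources add in power (mean-square): V_tot = √(ΣV_i²)
V_tot = √[(1.21×10⁻⁷)² + (5.46×10⁻⁸)² + (2.98×10⁻⁷)²] = 3.26×10⁻⁷ V = 326 nV

326 nV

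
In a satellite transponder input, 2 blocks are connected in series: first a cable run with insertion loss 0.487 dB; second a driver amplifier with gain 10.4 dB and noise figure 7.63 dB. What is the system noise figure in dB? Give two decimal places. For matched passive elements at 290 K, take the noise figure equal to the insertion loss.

Convert to linear (a loss of L dB is a gain of −L dB): F_i = 10^(NF_i/10), G_i = 10^(G_i,dB/10)
  Stage 1: F_1 = 10^(0.487/10) = 1.119, G_1 = 10^(−0.487/10) = 0.8939
  Stage 2: F_2 = 10^(7.63/10) = 5.794, G_2 = 10^(10.4/10) = 10.96
Friis cascade:
  F = 1.119 + (5.794 − 1)/0.8939 = 6.482
NF = 10 log₁₀(6.482) = 8.12 dB

8.12 dB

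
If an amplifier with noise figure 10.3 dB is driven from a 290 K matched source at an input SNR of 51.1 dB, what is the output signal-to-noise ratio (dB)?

40.8 dB

By definition F = SNR_in/SNR_out, so in dB: SNR_out = SNR_in − NF
SNR_out = 51.1 − 10.3 = 40.8 dB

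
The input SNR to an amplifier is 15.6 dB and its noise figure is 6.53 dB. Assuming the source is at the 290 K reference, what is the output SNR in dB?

By definition F = SNR_in/SNR_out, so in dB: SNR_out = SNR_in − NF
SNR_out = 15.6 − 6.53 = 9.07 dB

9.07 dB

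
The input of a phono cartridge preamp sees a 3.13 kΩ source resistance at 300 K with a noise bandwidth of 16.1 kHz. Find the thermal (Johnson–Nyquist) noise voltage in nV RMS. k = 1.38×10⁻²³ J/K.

914 nV

V_n = √(4kTRB)
4kTRB = 4 × 1.38×10⁻²³ × 300 × 3.13×10³ × 1.61×10⁴ = 8.35×10⁻¹³ V²
V_n = √(8.35×10⁻¹³) = 9.14×10⁻⁷ V = 914 nV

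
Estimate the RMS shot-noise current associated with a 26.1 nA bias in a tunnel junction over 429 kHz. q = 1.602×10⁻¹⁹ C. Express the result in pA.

I_n = √(2qI·B)
2qI·B = 2 × 1.602×10⁻¹⁹ × 2.61×10⁻⁸ × 4.29×10⁵ = 3.59×10⁻²¹ A²
I_n = √(3.59×10⁻²¹) = 5.99×10⁻¹¹ A = 59.9 pA

59.9 pA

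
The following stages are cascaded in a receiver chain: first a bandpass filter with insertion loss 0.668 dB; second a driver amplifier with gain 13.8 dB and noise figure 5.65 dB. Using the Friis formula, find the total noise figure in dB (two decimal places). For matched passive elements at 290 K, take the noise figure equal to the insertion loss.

Convert to linear (a loss of L dB is a gain of −L dB): F_i = 10^(NF_i/10), G_i = 10^(G_i,dB/10)
  Stage 1: F_1 = 10^(0.668/10) = 1.166, G_1 = 10^(−0.668/10) = 0.8574
  Stage 2: F_2 = 10^(5.65/10) = 3.673, G_2 = 10^(13.8/10) = 23.99
Friis cascade:
  F = 1.166 + (3.673 − 1)/0.8574 = 4.284
NF = 10 log₁₀(4.284) = 6.32 dB

6.32 dB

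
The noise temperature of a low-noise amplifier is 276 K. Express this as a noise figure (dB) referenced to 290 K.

F = 1 + T_e/T₀ = 1 + 276/290 = 1.95172
NF = 10 log₁₀(1.95172) = 2.90 dB

2.90 dB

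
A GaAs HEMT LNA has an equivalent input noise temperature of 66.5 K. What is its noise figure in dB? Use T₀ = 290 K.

0.897 dB

F = 1 + T_e/T₀ = 1 + 66.5/290 = 1.22931
NF = 10 log₁₀(1.22931) = 0.897 dB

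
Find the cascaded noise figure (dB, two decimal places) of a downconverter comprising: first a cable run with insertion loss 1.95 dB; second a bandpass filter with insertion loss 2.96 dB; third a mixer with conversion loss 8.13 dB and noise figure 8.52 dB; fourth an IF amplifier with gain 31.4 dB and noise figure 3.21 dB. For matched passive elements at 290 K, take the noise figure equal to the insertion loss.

16.44 dB

Convert to linear (a loss of L dB is a gain of −L dB): F_i = 10^(NF_i/10), G_i = 10^(G_i,dB/10)
  Stage 1: F_1 = 10^(1.95/10) = 1.567, G_1 = 10^(−1.95/10) = 0.6383
  Stage 2: F_2 = 10^(2.96/10) = 1.977, G_2 = 10^(−2.96/10) = 0.5058
  Stage 3: F_3 = 10^(8.52/10) = 7.112, G_3 = 10^(−8.13/10) = 0.1538
  Stage 4: F_4 = 10^(3.21/10) = 2.094, G_4 = 10^(31.4/10) = 1380
Friis cascade:
  F = 1.567 + (1.977 − 1)/0.6383 + (7.112 − 1)/0.3228 + (2.094 − 1)/0.04966 = 44.06
NF = 10 log₁₀(44.06) = 16.44 dB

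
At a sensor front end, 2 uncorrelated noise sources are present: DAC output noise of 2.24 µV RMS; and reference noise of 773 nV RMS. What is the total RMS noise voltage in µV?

Uncorrelated sources add in power (mean-square): V_tot = √(ΣV_i²)
V_tot = √[(2.24×10⁻⁶)² + (7.73×10⁻⁷)²] = 2.37×10⁻⁶ V = 2.37 µV

2.37 µV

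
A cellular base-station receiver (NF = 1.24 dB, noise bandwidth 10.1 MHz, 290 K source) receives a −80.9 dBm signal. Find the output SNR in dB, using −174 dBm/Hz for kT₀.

Noise floor: N = −174 + 10 log₁₀(B) + NF
10 log₁₀(1.01×10⁷) = 70.04 dB
N = −174 + 70.04 + 1.24 = −102.72 dBm
SNR = P_sig − N = −80.9 − (−102.72) = 21.82 dB → 21.8 dB

21.8 dB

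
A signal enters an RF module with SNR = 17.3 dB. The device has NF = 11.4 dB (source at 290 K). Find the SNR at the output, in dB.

By definition F = SNR_in/SNR_out, so in dB: SNR_out = SNR_in − NF
SNR_out = 17.3 − 11.4 = 5.9 dB

5.9 dB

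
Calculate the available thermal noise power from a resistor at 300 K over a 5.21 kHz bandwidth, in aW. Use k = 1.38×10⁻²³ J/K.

21.6 aW

P_n = kTB = 1.38×10⁻²³ × 300 × 5.21×10³ = 2.16×10⁻¹⁷ W = 21.6 aW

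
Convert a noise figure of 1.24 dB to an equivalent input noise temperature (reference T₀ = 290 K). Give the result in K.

F = 10^(1.24/10) = 1.33045
T_e = (F − 1)·T₀ = (1.33045 − 1) × 290 = 95.8 K

95.8 K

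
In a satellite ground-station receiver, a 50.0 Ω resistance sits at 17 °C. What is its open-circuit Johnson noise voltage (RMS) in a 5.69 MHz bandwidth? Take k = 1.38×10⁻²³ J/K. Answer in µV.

T = 17 °C + 273.15 = 290.15 K
V_n = √(4kTRB)
4kTRB = 4 × 1.38×10⁻²³ × 290.15 × 5.00×10¹ × 5.69×10⁶ = 4.56×10⁻¹² V²
V_n = √(4.56×10⁻¹²) = 2.13×10⁻⁶ V = 2.13 µV

2.13 µV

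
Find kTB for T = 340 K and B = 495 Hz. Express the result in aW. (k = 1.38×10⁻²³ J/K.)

P_n = kTB = 1.38×10⁻²³ × 340 × 4.95×10² = 2.32×10⁻¹⁸ W = 2.32 aW

2.32 aW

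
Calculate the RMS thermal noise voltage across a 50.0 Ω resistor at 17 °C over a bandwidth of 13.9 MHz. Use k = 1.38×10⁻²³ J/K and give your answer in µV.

3.34 µV

T = 17 °C + 273.15 = 290.15 K
V_n = √(4kTRB)
4kTRB = 4 × 1.38×10⁻²³ × 290.15 × 5.00×10¹ × 1.39×10⁷ = 1.11×10⁻¹¹ V²
V_n = √(1.11×10⁻¹¹) = 3.34×10⁻⁶ V = 3.34 µV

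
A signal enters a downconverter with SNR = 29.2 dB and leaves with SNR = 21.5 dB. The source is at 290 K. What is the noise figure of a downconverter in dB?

NF (dB) = SNR_in(dB) − SNR_out(dB) when the source is at T₀
NF = 29.2 − 21.5 = 7.7 dB

7.7 dB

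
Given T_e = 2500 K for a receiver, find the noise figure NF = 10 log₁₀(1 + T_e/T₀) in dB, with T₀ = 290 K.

9.83 dB

F = 1 + T_e/T₀ = 1 + 2500/290 = 9.62069
NF = 10 log₁₀(9.62069) = 9.83 dB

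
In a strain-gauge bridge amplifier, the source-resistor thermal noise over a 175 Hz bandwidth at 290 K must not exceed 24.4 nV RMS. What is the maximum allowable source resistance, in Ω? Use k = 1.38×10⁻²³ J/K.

Johnson–Nyquist: V_n = √(4kTRB) ⇒ R = V_n² / (4kTB)
4kTB = 4 × 1.38×10⁻²³ × 290 × 1.75×10² = 2.80×10⁻¹⁸
R = (2.44×10⁻⁸)² / 2.80×10⁻¹⁸ = 2.13×10² Ω = 213 Ω

213 Ω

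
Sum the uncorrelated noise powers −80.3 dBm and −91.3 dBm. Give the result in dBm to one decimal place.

−80.0 dBm

Convert to linear, add, convert back:
P₁ = 9.33×10⁻¹² W, P₂ = 7.41×10⁻¹³ W
P_tot = 1.01×10⁻¹¹ W → 10 log₁₀(P_tot / 10⁻³) = −80.0 dBm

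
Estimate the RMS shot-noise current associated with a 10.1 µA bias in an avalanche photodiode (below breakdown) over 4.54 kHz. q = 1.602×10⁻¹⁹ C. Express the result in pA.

I_n = √(2qI·B)
2qI·B = 2 × 1.602×10⁻¹⁹ × 1.01×10⁻⁵ × 4.54×10³ = 1.47×10⁻²⁰ A²
I_n = √(1.47×10⁻²⁰) = 1.21×10⁻¹⁰ A = 121 pA

121 pA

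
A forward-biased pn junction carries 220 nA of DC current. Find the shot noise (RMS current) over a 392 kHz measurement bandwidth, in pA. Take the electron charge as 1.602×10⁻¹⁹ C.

I_n = √(2qI·B)
2qI·B = 2 × 1.602×10⁻¹⁹ × 2.20×10⁻⁷ × 3.92×10⁵ = 2.76×10⁻²⁰ A²
I_n = √(2.76×10⁻²⁰) = 1.66×10⁻¹⁰ A = 166 pA

166 pA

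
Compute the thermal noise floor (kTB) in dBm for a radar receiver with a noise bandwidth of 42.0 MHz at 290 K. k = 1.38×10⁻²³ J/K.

P_n = kTB = 1.38×10⁻²³ × 290 × 4.20×10⁷ = 1.68×10⁻¹³ W
In dBm: 10 log₁₀(1.68×10⁻¹³ / 10⁻³) = −97.7 dBm

−97.7 dBm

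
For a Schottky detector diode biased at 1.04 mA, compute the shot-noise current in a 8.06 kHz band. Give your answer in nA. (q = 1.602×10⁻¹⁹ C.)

I_n = √(2qI·B)
2qI·B = 2 × 1.602×10⁻¹⁹ × 1.04×10⁻³ × 8.06×10³ = 2.69×10⁻¹⁸ A²
I_n = √(2.69×10⁻¹⁸) = 1.64×10⁻⁹ A = 1.64 nA

1.64 nA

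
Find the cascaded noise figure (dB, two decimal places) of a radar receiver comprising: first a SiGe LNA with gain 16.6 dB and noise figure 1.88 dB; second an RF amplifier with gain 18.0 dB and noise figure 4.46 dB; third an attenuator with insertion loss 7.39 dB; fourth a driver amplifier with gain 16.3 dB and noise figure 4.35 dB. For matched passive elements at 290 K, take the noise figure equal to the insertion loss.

2.00 dB

Convert to linear (a loss of L dB is a gain of −L dB): F_i = 10^(NF_i/10), G_i = 10^(G_i,dB/10)
  Stage 1: F_1 = 10^(1.88/10) = 1.542, G_1 = 10^(16.6/10) = 45.71
  Stage 2: F_2 = 10^(4.46/10) = 2.793, G_2 = 10^(18.0/10) = 63.10
  Stage 3: F_3 = 10^(7.39/10) = 5.483, G_3 = 10^(−7.39/10) = 0.1824
  Stage 4: F_4 = 10^(4.35/10) = 2.723, G_4 = 10^(16.3/10) = 42.66
Friis cascade:
  F = 1.542 + (2.793 − 1)/45.71 + (5.483 − 1)/2884 + (2.723 − 1)/526.0 = 1.586
NF = 10 log₁₀(1.586) = 2.00 dB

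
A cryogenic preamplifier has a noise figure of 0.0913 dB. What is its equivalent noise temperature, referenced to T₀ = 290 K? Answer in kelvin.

6.16 K

F = 10^(0.0913/10) = 1.02125
T_e = (F − 1)·T₀ = (1.02125 − 1) × 290 = 6.16 K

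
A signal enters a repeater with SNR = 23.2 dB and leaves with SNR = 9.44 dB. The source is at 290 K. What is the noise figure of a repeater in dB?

13.76 dB

NF (dB) = SNR_in(dB) − SNR_out(dB) when the source is at T₀
NF = 23.2 − 9.44 = 13.76 dB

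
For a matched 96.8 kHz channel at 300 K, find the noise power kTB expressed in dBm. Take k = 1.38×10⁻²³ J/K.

−124.0 dBm

P_n = kTB = 1.38×10⁻²³ × 300 × 9.68×10⁴ = 4.01×10⁻¹⁶ W
In dBm: 10 log₁₀(4.01×10⁻¹⁶ / 10⁻³) = −124.0 dBm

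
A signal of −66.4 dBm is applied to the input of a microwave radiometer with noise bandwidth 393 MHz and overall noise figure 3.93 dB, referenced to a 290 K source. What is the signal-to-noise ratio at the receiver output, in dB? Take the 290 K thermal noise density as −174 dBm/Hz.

Noise floor: N = −174 + 10 log₁₀(B) + NF
10 log₁₀(3.93×10⁸) = 85.94 dB
N = −174 + 85.94 + 3.93 = −84.13 dBm
SNR = P_sig − N = −66.4 − (−84.13) = 17.73 dB → 17.7 dB

17.7 dB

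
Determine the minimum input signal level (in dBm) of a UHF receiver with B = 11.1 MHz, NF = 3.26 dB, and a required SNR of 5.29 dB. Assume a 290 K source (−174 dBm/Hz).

−95.0 dBm

Sensitivity = −174 + 10 log₁₀(B) + NF + SNR_min
= −174 + 70.45 + 3.26 + 5.29
= −95.00 dBm → −95.0 dBm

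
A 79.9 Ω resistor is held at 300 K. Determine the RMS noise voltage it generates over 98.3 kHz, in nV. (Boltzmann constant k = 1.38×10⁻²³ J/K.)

V_n = √(4kTRB)
4kTRB = 4 × 1.38×10⁻²³ × 300 × 7.99×10¹ × 9.83×10⁴ = 1.30×10⁻¹³ V²
V_n = √(1.30×10⁻¹³) = 3.61×10⁻⁷ V = 361 nV

361 nV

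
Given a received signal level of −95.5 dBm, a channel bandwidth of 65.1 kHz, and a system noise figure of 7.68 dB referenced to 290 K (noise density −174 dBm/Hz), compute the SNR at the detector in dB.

22.7 dB

Noise floor: N = −174 + 10 log₁₀(B) + NF
10 log₁₀(6.51×10⁴) = 48.14 dB
N = −174 + 48.14 + 7.68 = −118.18 dBm
SNR = P_sig − N = −95.5 − (−118.18) = 22.68 dB → 22.7 dB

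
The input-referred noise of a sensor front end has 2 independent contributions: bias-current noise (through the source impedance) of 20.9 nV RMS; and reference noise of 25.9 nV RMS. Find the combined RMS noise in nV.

33.3 nV

Uncorrelated sources add in power (mean-square): V_tot = √(ΣV_i²)
V_tot = √[(2.09×10⁻⁸)² + (2.59×10⁻⁸)²] = 3.33×10⁻⁸ V = 33.3 nV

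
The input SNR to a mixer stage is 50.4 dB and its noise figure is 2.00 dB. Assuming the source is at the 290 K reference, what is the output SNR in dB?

By definition F = SNR_in/SNR_out, so in dB: SNR_out = SNR_in − NF
SNR_out = 50.4 − 2.00 = 48.40 dB

48.40 dB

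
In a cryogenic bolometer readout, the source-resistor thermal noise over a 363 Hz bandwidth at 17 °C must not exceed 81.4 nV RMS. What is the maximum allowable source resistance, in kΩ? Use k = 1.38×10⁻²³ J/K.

T = 17 °C + 273.15 = 290.15 K
Johnson–Nyquist: V_n = √(4kTRB) ⇒ R = V_n² / (4kTB)
4kTB = 4 × 1.38×10⁻²³ × 290.15 × 3.63×10² = 5.81×10⁻¹⁸
R = (8.14×10⁻⁸)² / 5.81×10⁻¹⁸ = 1.14×10³ Ω = 1.14 kΩ

1.14 kΩ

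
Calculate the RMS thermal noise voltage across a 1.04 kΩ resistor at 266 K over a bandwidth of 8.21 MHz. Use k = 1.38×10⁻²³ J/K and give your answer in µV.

11.2 µV

V_n = √(4kTRB)
4kTRB = 4 × 1.38×10⁻²³ × 266 × 1.04×10³ × 8.21×10⁶ = 1.25×10⁻¹⁰ V²
V_n = √(1.25×10⁻¹⁰) = 1.12×10⁻⁵ V = 11.2 µV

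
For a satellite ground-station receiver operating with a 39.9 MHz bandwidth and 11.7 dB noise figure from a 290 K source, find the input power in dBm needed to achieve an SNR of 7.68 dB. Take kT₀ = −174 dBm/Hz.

Sensitivity = −174 + 10 log₁₀(B) + NF + SNR_min
= −174 + 76.01 + 11.7 + 7.68
= −78.61 dBm → −78.6 dBm

−78.6 dBm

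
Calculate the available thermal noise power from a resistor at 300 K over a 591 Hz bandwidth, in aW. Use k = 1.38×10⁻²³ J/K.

2.45 aW

P_n = kTB = 1.38×10⁻²³ × 300 × 5.91×10² = 2.45×10⁻¹⁸ W = 2.45 aW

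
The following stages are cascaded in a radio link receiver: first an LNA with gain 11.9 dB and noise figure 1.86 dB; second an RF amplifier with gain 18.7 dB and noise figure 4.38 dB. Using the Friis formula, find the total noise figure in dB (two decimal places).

2.17 dB

Convert to linear (a loss of L dB is a gain of −L dB): F_i = 10^(NF_i/10), G_i = 10^(G_i,dB/10)
  Stage 1: F_1 = 10^(1.86/10) = 1.535, G_1 = 10^(11.9/10) = 15.49
  Stage 2: F_2 = 10^(4.38/10) = 2.742, G_2 = 10^(18.7/10) = 74.13
Friis cascade:
  F = 1.535 + (2.742 − 1)/15.49 = 1.647
NF = 10 log₁₀(1.647) = 2.17 dB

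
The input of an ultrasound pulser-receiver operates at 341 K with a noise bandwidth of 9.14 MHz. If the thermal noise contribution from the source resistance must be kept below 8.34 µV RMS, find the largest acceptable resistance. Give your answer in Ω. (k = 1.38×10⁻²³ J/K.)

404 Ω

Johnson–Nyquist: V_n = √(4kTRB) ⇒ R = V_n² / (4kTB)
4kTB = 4 × 1.38×10⁻²³ × 341 × 9.14×10⁶ = 1.72×10⁻¹³
R = (8.34×10⁻⁶)² / 1.72×10⁻¹³ = 4.04×10² Ω = 404 Ω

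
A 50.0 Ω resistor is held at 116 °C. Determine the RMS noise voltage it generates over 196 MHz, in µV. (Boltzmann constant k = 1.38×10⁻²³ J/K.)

14.5 µV

T = 116 °C + 273.15 = 389.15 K
V_n = √(4kTRB)
4kTRB = 4 × 1.38×10⁻²³ × 389.15 × 5.00×10¹ × 1.96×10⁸ = 2.11×10⁻¹⁰ V²
V_n = √(2.11×10⁻¹⁰) = 1.45×10⁻⁵ V = 14.5 µV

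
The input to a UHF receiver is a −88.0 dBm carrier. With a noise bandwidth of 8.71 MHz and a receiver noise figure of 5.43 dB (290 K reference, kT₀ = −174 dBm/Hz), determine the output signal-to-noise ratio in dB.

Noise floor: N = −174 + 10 log₁₀(B) + NF
10 log₁₀(8.71×10⁶) = 69.4 dB
N = −174 + 69.4 + 5.43 = −99.17 dBm
SNR = P_sig − N = −88.0 − (−99.17) = 11.17 dB → 11.2 dB

11.2 dB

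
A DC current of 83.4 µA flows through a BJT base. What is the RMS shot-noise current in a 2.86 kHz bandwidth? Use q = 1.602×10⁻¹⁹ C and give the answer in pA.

I_n = √(2qI·B)
2qI·B = 2 × 1.602×10⁻¹⁹ × 8.34×10⁻⁵ × 2.86×10³ = 7.64×10⁻²⁰ A²
I_n = √(7.64×10⁻²⁰) = 2.76×10⁻¹⁰ A = 276 pA

276 pA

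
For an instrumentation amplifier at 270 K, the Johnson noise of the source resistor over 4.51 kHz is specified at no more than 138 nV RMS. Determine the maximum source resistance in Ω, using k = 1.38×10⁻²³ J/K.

Johnson–Nyquist: V_n = √(4kTRB) ⇒ R = V_n² / (4kTB)
4kTB = 4 × 1.38×10⁻²³ × 270 × 4.51×10³ = 6.72×10⁻¹⁷
R = (1.38×10⁻⁷)² / 6.72×10⁻¹⁷ = 2.83×10² Ω = 283 Ω

283 Ω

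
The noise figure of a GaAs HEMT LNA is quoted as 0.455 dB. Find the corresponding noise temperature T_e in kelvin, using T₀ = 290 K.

F = 10^(0.455/10) = 1.11045
T_e = (F − 1)·T₀ = (1.11045 − 1) × 290 = 32.0 K

32.0 K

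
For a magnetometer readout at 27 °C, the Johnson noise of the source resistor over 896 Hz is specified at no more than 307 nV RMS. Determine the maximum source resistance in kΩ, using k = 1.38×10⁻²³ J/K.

T = 27 °C + 273.15 = 300.15 K
Johnson–Nyquist: V_n = √(4kTRB) ⇒ R = V_n² / (4kTB)
4kTB = 4 × 1.38×10⁻²³ × 300.15 × 8.96×10² = 1.48×10⁻¹⁷
R = (3.07×10⁻⁷)² / 1.48×10⁻¹⁷ = 6.35×10³ Ω = 6.35 kΩ

6.35 kΩ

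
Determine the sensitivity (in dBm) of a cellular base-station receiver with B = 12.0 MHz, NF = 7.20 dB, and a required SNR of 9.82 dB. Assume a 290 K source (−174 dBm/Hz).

−86.2 dBm

Sensitivity = −174 + 10 log₁₀(B) + NF + SNR_min
= −174 + 70.79 + 7.20 + 9.82
= −86.19 dBm → −86.2 dBm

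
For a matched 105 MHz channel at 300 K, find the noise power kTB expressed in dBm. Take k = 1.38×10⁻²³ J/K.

P_n = kTB = 1.38×10⁻²³ × 300 × 1.05×10⁸ = 4.35×10⁻¹³ W
In dBm: 10 log₁₀(4.35×10⁻¹³ / 10⁻³) = −93.6 dBm

−93.6 dBm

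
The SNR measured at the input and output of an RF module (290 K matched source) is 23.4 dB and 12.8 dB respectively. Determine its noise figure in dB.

NF (dB) = SNR_in(dB) − SNR_out(dB) when the source is at T₀
NF = 23.4 − 12.8 = 10.6 dB

10.6 dB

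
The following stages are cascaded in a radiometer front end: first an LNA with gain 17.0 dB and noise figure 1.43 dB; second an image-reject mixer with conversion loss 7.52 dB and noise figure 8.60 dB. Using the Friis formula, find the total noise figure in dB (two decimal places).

Convert to linear (a loss of L dB is a gain of −L dB): F_i = 10^(NF_i/10), G_i = 10^(G_i,dB/10)
  Stage 1: F_1 = 10^(1.43/10) = 1.390, G_1 = 10^(17.0/10) = 50.12
  Stage 2: F_2 = 10^(8.60/10) = 7.244, G_2 = 10^(−7.52/10) = 0.1770
Friis cascade:
  F = 1.390 + (7.244 − 1)/50.12 = 1.515
NF = 10 log₁₀(1.515) = 1.80 dB

1.80 dB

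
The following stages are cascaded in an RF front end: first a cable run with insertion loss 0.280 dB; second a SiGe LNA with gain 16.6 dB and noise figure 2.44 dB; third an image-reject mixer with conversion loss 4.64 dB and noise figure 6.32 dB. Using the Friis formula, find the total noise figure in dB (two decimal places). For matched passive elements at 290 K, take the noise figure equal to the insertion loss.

2.89 dB

Convert to linear (a loss of L dB is a gain of −L dB): F_i = 10^(NF_i/10), G_i = 10^(G_i,dB/10)
  Stage 1: F_1 = 10^(0.280/10) = 1.067, G_1 = 10^(−0.280/10) = 0.9376
  Stage 2: F_2 = 10^(2.44/10) = 1.754, G_2 = 10^(16.6/10) = 45.71
  Stage 3: F_3 = 10^(6.32/10) = 4.285, G_3 = 10^(−4.64/10) = 0.3436
Friis cascade:
  F = 1.067 + (1.754 − 1)/0.9376 + (4.285 − 1)/42.85 = 1.947
NF = 10 log₁₀(1.947) = 2.89 dB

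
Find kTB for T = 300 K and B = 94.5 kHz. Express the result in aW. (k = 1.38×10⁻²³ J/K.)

391 aW

P_n = kTB = 1.38×10⁻²³ × 300 × 9.45×10⁴ = 3.91×10⁻¹⁶ W = 391 aW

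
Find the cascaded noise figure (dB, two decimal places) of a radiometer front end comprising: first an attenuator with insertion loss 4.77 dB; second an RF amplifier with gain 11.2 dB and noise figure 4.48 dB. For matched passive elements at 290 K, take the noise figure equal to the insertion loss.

Convert to linear (a loss of L dB is a gain of −L dB): F_i = 10^(NF_i/10), G_i = 10^(G_i,dB/10)
  Stage 1: F_1 = 10^(4.77/10) = 2.999, G_1 = 10^(−4.77/10) = 0.3334
  Stage 2: F_2 = 10^(4.48/10) = 2.805, G_2 = 10^(11.2/10) = 13.18
Friis cascade:
  F = 2.999 + (2.805 − 1)/0.3334 = 8.414
NF = 10 log₁₀(8.414) = 9.25 dB

9.25 dB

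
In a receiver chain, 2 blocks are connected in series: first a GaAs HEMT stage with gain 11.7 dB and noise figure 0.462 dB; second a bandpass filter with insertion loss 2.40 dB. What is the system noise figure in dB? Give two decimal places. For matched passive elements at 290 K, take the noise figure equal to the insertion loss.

Convert to linear (a loss of L dB is a gain of −L dB): F_i = 10^(NF_i/10), G_i = 10^(G_i,dB/10)
  Stage 1: F_1 = 10^(0.462/10) = 1.112, G_1 = 10^(11.7/10) = 14.79
  Stage 2: F_2 = 10^(2.40/10) = 1.738, G_2 = 10^(−2.40/10) = 0.5754
Friis cascade:
  F = 1.112 + (1.738 − 1)/14.79 = 1.162
NF = 10 log₁₀(1.162) = 0.65 dB

0.65 dB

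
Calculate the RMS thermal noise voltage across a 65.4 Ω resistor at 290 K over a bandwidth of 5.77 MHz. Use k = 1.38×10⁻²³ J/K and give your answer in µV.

2.46 µV

V_n = √(4kTRB)
4kTRB = 4 × 1.38×10⁻²³ × 290 × 6.54×10¹ × 5.77×10⁶ = 6.04×10⁻¹² V²
V_n = √(6.04×10⁻¹²) = 2.46×10⁻⁶ V = 2.46 µV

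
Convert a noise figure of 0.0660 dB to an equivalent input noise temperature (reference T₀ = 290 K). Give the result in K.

4.44 K

F = 10^(0.0660/10) = 1.01531
T_e = (F − 1)·T₀ = (1.01531 − 1) × 290 = 4.44 K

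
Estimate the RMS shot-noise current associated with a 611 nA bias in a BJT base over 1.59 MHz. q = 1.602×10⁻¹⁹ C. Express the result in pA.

558 pA

I_n = √(2qI·B)
2qI·B = 2 × 1.602×10⁻¹⁹ × 6.11×10⁻⁷ × 1.59×10⁶ = 3.11×10⁻¹⁹ A²
I_n = √(3.11×10⁻¹⁹) = 5.58×10⁻¹⁰ A = 558 pA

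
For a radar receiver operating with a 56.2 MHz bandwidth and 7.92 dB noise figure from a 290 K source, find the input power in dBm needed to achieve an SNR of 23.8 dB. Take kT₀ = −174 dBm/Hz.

Sensitivity = −174 + 10 log₁₀(B) + NF + SNR_min
= −174 + 77.5 + 7.92 + 23.8
= −64.78 dBm → −64.8 dBm

−64.8 dBm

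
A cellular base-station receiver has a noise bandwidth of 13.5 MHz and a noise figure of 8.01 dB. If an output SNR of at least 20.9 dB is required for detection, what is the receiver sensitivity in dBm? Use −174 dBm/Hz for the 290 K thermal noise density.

−73.8 dBm

Sensitivity = −174 + 10 log₁₀(B) + NF + SNR_min
= −174 + 71.3 + 8.01 + 20.9
= −73.79 dBm → −73.8 dBm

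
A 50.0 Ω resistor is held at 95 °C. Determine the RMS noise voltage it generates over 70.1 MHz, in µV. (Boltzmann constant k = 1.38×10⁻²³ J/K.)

T = 95 °C + 273.15 = 368.15 K
V_n = √(4kTRB)
4kTRB = 4 × 1.38×10⁻²³ × 368.15 × 5.00×10¹ × 7.01×10⁷ = 7.12×10⁻¹¹ V²
V_n = √(7.12×10⁻¹¹) = 8.44×10⁻⁶ V = 8.44 µV

8.44 µV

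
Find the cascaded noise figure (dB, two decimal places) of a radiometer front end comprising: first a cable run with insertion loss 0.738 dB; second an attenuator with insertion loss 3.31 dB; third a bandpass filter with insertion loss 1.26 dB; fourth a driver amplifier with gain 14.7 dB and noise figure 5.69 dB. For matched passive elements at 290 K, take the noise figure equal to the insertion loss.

11.00 dB

Convert to linear (a loss of L dB is a gain of −L dB): F_i = 10^(NF_i/10), G_i = 10^(G_i,dB/10)
  Stage 1: F_1 = 10^(0.738/10) = 1.185, G_1 = 10^(−0.738/10) = 0.8437
  Stage 2: F_2 = 10^(3.31/10) = 2.143, G_2 = 10^(−3.31/10) = 0.4667
  Stage 3: F_3 = 10^(1.26/10) = 1.337, G_3 = 10^(−1.26/10) = 0.7482
  Stage 4: F_4 = 10^(5.69/10) = 3.707, G_4 = 10^(14.7/10) = 29.51
Friis cascade:
  F = 1.185 + (2.143 − 1)/0.8437 + (1.337 − 1)/0.3937 + (3.707 − 1)/0.2946 = 12.58
NF = 10 log₁₀(12.58) = 11.00 dB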